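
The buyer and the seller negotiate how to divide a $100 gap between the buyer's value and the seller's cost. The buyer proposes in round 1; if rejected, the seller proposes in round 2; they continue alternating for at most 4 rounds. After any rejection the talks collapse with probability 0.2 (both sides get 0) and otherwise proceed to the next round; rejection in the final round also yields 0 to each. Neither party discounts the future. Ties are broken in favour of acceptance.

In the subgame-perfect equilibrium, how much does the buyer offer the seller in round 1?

67.2

By backward induction:
Round 4 (the seller proposes): rejection yields 0 for the buyer; the seller offers 0 and keeps 100.
Round 3 (the buyer proposes): rejecting gives the seller an expected 0.8 × 100 = 80. The buyer offers 80 and keeps 100 − 80 = 20.
Round 2 (the seller proposes): rejecting gives the buyer an expected 0.8 × 20 = 16, so the seller offers 16, keeping 84.
Round 1 (the buyer proposes): rejecting gives the seller an expected 0.8 × 84 = 67.2; the buyer offers that and keeps 32.8.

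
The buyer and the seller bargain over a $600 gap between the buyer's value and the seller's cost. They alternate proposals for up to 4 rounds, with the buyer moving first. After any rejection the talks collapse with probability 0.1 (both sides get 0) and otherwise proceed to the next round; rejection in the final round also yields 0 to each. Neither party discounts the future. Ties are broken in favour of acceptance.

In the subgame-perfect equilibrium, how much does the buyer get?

Round 4 (the seller proposes): the buyer will accept anything ≥ 0, so the seller offers 0 and keeps 600.
Round 3 (the buyer proposes): rejecting gives the seller an expected 0.9 × 600 = 540, so the buyer offers 540, keeping 60.
Round 2 (the seller proposes): rejecting gives the buyer an expected 0.9 × 60 = 54. The seller offers 54 and keeps 600 − 54 = 546.
Round 1 (the buyer proposes): rejecting gives the seller an expected 0.9 × 546 = 491.4; the buyer offers that and keeps 108.6.

108.6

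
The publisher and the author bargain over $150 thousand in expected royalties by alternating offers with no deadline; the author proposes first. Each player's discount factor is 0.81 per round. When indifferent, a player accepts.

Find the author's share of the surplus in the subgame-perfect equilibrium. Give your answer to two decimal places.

82.87

In a stationary SPE each proposer offers the other exactly their discounted continuation value.
If the author keeps x when proposing and the publisher keeps y when proposing, then x = 150 − 0.81y and y = 150 − 0.81x.
Solving: x = 150(1 − 0.81) / (1 − 0.81·0.81) = 28.5 / 0.3439 ≈ 82.8729.
The publisher gets 150 − 82.8729 ≈ 67.1271.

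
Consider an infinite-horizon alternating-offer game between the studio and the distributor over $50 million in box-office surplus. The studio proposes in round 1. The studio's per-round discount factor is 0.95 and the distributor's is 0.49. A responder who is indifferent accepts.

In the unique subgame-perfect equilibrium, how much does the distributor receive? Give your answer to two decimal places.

When the studio proposes, the distributor accepts any offer worth at least 0.49 times what the distributor would get by proposing next round; and vice versa.
This gives x = 50 − 0.49y and y = 50 − 0.95x, where x and y are each side's share when it proposes.
Hence (1 − 0.49·0.95)x = 50(1 − 0.49), i.e. 0.5345·x = 25.5.
x ≈ 47.7081; the distributor's share is 50 − x ≈ 2.2919.

2.29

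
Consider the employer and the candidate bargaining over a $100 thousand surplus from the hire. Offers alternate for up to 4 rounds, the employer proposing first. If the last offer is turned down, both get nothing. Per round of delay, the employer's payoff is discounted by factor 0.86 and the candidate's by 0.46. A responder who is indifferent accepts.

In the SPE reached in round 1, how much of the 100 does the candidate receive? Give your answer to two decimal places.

Round 4 (the candidate proposes): rejection yields 0 for the employer; the candidate offers 0 and keeps 100.
Round 3 (the employer proposes): the candidate can get 100 next round, worth 0.46 × 100 = 46 now; the employer offers that and keeps 54.
Round 2 (the candidate proposes): the employer can get 54 next round, worth 0.86 × 54 = 46.44 now. The candidate offers 46.44 and keeps 100 − 46.44 = 53.56.
Round 1 (the employer proposes): the candidate can get 53.56 next round, worth 0.46 × 53.56 = 24.6376 now; the employer offers that and keeps 75.3624.

24.64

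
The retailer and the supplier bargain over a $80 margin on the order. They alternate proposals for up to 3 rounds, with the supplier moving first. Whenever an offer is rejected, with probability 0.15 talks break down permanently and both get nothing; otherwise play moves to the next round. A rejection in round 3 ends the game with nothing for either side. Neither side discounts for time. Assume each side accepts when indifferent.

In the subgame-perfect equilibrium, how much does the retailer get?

By backward induction:
Round 3 (the supplier proposes): rejection yields 0 for the retailer; the supplier offers 0 and keeps 80.
Round 2 (the retailer proposes): rejecting gives the supplier an expected 0.85 × 80 = 68, so the retailer offers 68, keeping 12.
Round 1 (the supplier proposes): rejecting gives the retailer an expected 0.85 × 12 = 10.2. The supplier offers 10.2 and keeps 80 − 10.2 = 69.8.

10.2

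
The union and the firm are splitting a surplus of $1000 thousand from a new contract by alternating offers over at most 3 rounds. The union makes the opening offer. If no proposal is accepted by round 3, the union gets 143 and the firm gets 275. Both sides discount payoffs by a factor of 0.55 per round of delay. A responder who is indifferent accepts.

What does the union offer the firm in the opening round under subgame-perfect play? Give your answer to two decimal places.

Round 3 (the union proposes): the firm gets 275 if talks fail, so the union offers 275 and keeps 725.
Round 2 (the firm proposes): the union can get 725 next round, worth 0.55 × 725 = 398.75 now, so the firm offers 398.75, keeping 601.25.
Round 1 (the union proposes): the firm can get 601.25 next round, worth 0.55 × 601.25 = 330.6875 now; the union offers that and keeps 669.3125.

330.69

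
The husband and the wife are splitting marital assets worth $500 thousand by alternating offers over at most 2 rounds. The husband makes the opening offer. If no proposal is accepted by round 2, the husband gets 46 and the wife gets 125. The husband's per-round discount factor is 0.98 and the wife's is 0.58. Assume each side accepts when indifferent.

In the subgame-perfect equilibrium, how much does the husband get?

Round 2 (the wife proposes): the husband gets 46 if talks fail, so the wife offers 46 and keeps 454.
Round 1 (the husband proposes): the wife can get 454 next round, worth 0.58 × 454 = 263.32 now; the husband offers that and keeps 236.68.

236.68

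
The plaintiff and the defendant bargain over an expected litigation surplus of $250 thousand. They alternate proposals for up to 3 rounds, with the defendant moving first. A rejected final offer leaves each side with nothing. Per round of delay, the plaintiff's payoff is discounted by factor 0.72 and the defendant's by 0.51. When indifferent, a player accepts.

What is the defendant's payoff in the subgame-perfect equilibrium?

By backward induction:
Round 3 (the defendant proposes): rejection yields 0 for the plaintiff; the defendant offers 0 and keeps 250.
Round 2 (the plaintiff proposes): the defendant can get 250 next round, worth 0.51 × 250 = 127.5 now; the plaintiff offers that and keeps 122.5.
Round 1 (the defendant proposes): the plaintiff can get 122.5 next round, worth 0.72 × 122.5 = 88.2 now; the defendant offers that and keeps 161.8.

161.8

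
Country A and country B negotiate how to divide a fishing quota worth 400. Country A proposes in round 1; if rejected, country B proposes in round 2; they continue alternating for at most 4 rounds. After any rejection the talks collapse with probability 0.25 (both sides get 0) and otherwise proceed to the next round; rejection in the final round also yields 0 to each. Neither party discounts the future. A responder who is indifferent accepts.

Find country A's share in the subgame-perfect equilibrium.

156.25

Round 4 (country B proposes): country A will accept anything ≥ 0, so country B offers 0 and keeps 400.
Round 3 (country A proposes): rejecting gives country B an expected 0.75 × 400 = 300; country A offers that and keeps 100.
Round 2 (country B proposes): rejecting gives country A an expected 0.75 × 100 = 75. Country B offers 75 and keeps 400 − 75 = 325.
Round 1 (country A proposes): rejecting gives country B an expected 0.75 × 325 = 243.75. Country A offers 243.75 and keeps 400 − 243.75 = 156.25.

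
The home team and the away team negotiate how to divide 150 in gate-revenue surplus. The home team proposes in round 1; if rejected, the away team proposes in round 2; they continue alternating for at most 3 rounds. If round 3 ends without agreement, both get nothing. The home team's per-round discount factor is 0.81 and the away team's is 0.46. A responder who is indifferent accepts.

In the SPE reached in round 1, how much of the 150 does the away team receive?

13.11

Solve by backward induction from round 3.
Round 3 (the home team proposes): rejection yields 0 for the away team; the home team offers 0 and keeps 150.
Round 2 (the away team proposes): the home team can get 150 next round, worth 0.81 × 150 = 121.5 now, so the away team offers 121.5, keeping 28.5.
Round 1 (the home team proposes): the away team can get 28.5 next round, worth 0.46 × 28.5 = 13.11 now; the home team offers that and keeps 136.89.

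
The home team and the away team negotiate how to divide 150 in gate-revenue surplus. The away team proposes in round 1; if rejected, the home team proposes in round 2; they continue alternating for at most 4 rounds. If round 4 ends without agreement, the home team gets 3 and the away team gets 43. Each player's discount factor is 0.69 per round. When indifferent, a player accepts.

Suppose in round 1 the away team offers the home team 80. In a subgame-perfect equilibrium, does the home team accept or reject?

Accept

Round 4 (the home team proposes): the away team gets 43 if talks fail, so the home team offers 43 and keeps 107.
Round 3 (the away team proposes): the home team can get 107 next round, worth 0.69 × 107 = 73.83 now. The away team offers 73.83 and keeps 150 − 73.83 = 76.17.
Round 2 (the home team proposes): the away team can get 76.17 next round, worth 0.69 × 76.17 = 52.5573 now, so the home team offers 52.5573, keeping 97.4427.
So by rejecting in round 1, the home team gets 97.4427 next round, worth 0.69 × 97.4427 = 67.235463 now.
Offer 80 ≥ 67.235463, so the home team accepts.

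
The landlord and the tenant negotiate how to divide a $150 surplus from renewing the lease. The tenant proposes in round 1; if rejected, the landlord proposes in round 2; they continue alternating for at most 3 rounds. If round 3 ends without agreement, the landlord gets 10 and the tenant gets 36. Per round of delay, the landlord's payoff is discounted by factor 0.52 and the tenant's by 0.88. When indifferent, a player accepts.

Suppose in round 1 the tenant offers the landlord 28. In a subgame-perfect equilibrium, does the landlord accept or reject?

Accept

Round 3 (the tenant proposes): the landlord gets 10 if talks fail, so the tenant offers 10 and keeps 140.
Round 2 (the landlord proposes): the tenant can get 140 next round, worth 0.88 × 140 = 123.2 now. The landlord offers 123.2 and keeps 150 − 123.2 = 26.8.
So by rejecting in round 1, the landlord gets 26.8 next round, worth 0.52 × 26.8 = 13.936 now.
Offer 28 ≥ 13.936, so the landlord accepts.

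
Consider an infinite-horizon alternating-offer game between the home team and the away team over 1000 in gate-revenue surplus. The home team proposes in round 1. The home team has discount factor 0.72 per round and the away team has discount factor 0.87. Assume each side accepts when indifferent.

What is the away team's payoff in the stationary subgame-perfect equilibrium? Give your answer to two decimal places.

652.03

When the home team proposes, the away team accepts any offer worth at least 0.87 times what the away team would get by proposing next round; and vice versa.
This gives x = 1000 − 0.87y and y = 1000 − 0.72x, where x and y are each side's share when it proposes.
Hence (1 − 0.87·0.72)x = 1000(1 − 0.87), i.e. 0.3736·x = 130.
x ≈ 347.9657; the away team's share is 1000 − x ≈ 652.0343.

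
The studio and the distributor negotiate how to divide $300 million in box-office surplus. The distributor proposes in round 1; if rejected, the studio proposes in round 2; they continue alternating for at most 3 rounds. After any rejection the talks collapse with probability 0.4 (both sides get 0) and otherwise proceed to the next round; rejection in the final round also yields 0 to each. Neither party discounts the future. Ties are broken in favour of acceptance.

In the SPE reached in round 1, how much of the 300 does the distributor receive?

By backward induction:
Round 3 (the distributor proposes): rejection yields 0 for the studio; the distributor offers 0 and keeps 300.
Round 2 (the studio proposes): rejecting gives the distributor an expected 0.6 × 300 = 180; the studio offers that and keeps 120.
Round 1 (the distributor proposes): rejecting gives the studio an expected 0.6 × 120 = 72, so the distributor offers 72, keeping 228.

228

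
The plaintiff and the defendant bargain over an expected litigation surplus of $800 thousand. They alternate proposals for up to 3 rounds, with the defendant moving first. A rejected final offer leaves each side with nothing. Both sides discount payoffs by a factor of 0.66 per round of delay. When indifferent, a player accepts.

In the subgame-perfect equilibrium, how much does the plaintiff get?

Round 3 (the defendant proposes): the plaintiff will accept anything ≥ 0, so the defendant offers 0 and keeps 800.
Round 2 (the plaintiff proposes): the defendant can get 800 next round, worth 0.66 × 800 = 528 now. The plaintiff offers 528 and keeps 800 − 528 = 272.
Round 1 (the defendant proposes): the plaintiff can get 272 next round, worth 0.66 × 272 = 179.52 now. The defendant offers 179.52 and keeps 800 − 179.52 = 620.48.

179.52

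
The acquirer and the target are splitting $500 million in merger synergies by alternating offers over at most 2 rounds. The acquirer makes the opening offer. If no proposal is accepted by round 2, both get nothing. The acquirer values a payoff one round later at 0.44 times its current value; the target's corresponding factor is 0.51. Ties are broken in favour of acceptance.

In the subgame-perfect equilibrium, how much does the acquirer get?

245

Round 2 (the target proposes): rejection yields 0 for the acquirer; the target offers 0 and keeps 500.
Round 1 (the acquirer proposes): the target can get 500 next round, worth 0.51 × 500 = 255 now. The acquirer offers 255 and keeps 500 − 255 = 245.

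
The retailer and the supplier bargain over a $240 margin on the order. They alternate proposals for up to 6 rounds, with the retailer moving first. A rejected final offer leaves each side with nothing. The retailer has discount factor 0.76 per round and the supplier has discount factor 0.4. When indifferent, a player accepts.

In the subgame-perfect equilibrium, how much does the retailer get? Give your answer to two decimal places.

Round 6 (the supplier proposes): rejection yields 0 for the retailer; the supplier offers 0 and keeps 240.
Round 5 (the retailer proposes): the supplier can get 240 next round, worth 0.4 × 240 = 96 now; the retailer offers that and keeps 144.
Round 4 (the supplier proposes): the retailer can get 144 next round, worth 0.76 × 144 = 109.44 now. The supplier offers 109.44 and keeps 240 − 109.44 = 130.56.
Round 3 (the retailer proposes): the supplier can get 130.56 next round, worth 0.4 × 130.56 = 52.224 now; the retailer offers that and keeps 187.776.
Round 2 (the supplier proposes): the retailer can get 187.776 next round, worth 0.76 × 187.776 = 142.70976 now; the supplier offers that and keeps 97.29024.
Round 1 (the retailer proposes): the supplier can get 97.29024 next round, worth 0.4 × 97.29024 = 38.916096 now; the retailer offers that and keeps 201.083904.

201.08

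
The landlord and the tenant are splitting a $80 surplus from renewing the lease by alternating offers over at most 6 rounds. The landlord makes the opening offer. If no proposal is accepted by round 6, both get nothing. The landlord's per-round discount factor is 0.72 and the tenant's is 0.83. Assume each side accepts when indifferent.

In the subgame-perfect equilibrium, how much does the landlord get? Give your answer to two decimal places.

By backward induction:
Round 6 (the tenant proposes): rejection yields 0 for the landlord; the tenant offers 0 and keeps 80.
Round 5 (the landlord proposes): the tenant can get 80 next round, worth 0.83 × 80 = 66.4 now; the landlord offers that and keeps 13.6.
Round 4 (the tenant proposes): the landlord can get 13.6 next round, worth 0.72 × 13.6 = 9.792 now. The tenant offers 9.792 and keeps 80 − 9.792 = 70.208.
Round 3 (the landlord proposes): the tenant can get 70.208 next round, worth 0.83 × 70.208 = 58.27264 now. The landlord offers 58.27264 and keeps 80 − 58.27264 = 21.72736.
Round 2 (the tenant proposes): the landlord can get 21.72736 next round, worth 0.72 × 21.72736 = 15.6436992 now, so the tenant offers 15.6436992, keeping 64.3563008.
Round 1 (the landlord proposes): the tenant can get 64.3563008 next round, worth 0.83 × 64.3563008 = 53.415729664 now. The landlord offers 53.415729664 and keeps 80 − 53.415729664 = 26.584270336.

26.58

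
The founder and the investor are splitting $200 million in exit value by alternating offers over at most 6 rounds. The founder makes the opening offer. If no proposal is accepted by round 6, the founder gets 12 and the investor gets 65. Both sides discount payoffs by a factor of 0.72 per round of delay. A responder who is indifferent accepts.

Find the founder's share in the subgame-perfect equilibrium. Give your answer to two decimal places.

Round 6 (the investor proposes): the founder gets 12 if talks fail, so the investor offers 12 and keeps 188.
Round 5 (the founder proposes): the investor can get 188 next round, worth 0.72 × 188 = 135.36 now. The founder offers 135.36 and keeps 200 − 135.36 = 64.64.
Round 4 (the investor proposes): the founder can get 64.64 next round, worth 0.72 × 64.64 = 46.5408 now. The investor offers 46.5408 and keeps 200 − 46.5408 = 153.4592.
Round 3 (the founder proposes): the investor can get 153.4592 next round, worth 0.72 × 153.4592 = 110.490624 now; the founder offers that and keeps 89.509376.
Round 2 (the investor proposes): the founder can get 89.509376 next round, worth 0.72 × 89.509376 = 64.44675072 now. The investor offers 64.44675072 and keeps 200 − 64.44675072 = 135.55324928.
Round 1 (the founder proposes): the investor can get 135.55324928 next round, worth 0.72 × 135.55324928 = 97.5983394816 now; the founder offers that and keeps 102.4016605184.

102.40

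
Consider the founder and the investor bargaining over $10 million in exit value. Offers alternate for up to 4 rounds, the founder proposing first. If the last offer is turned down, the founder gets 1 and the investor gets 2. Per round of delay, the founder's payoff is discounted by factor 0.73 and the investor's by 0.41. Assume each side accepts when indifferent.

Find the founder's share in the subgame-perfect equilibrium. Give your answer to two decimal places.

Round 4 (the investor proposes): the founder gets 1 if talks fail, so the investor offers 1 and keeps 9.
Round 3 (the founder proposes): the investor can get 9 next round, worth 0.41 × 9 = 3.69 now. The founder offers 3.69 and keeps 10 − 3.69 = 6.31.
Round 2 (the investor proposes): the founder can get 6.31 next round, worth 0.73 × 6.31 = 4.6063 now, so the investor offers 4.6063, keeping 5.3937.
Round 1 (the founder proposes): the investor can get 5.3937 next round, worth 0.41 × 5.3937 = 2.211417 now; the founder offers that and keeps 7.788583.

7.79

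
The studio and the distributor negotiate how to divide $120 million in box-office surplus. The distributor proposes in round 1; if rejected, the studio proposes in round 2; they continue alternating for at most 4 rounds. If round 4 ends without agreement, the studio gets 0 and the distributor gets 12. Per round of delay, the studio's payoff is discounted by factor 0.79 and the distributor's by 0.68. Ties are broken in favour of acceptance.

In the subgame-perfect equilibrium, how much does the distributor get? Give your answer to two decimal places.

Round 4 (the studio proposes): the distributor gets 12 if talks fail, so the studio offers 12 and keeps 108.
Round 3 (the distributor proposes): the studio can get 108 next round, worth 0.79 × 108 = 85.32 now. The distributor offers 85.32 and keeps 120 − 85.32 = 34.68.
Round 2 (the studio proposes): the distributor can get 34.68 next round, worth 0.68 × 34.68 = 23.5824 now; the studio offers that and keeps 96.4176.
Round 1 (the distributor proposes): the studio can get 96.4176 next round, worth 0.79 × 96.4176 = 76.169904 now, so the distributor offers 76.169904, keeping 43.830096.

43.83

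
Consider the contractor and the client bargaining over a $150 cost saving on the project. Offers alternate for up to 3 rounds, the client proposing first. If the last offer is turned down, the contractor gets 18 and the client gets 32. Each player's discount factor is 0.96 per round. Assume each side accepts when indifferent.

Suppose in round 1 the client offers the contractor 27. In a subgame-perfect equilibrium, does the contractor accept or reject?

Accept

Round 3 (the client proposes): the contractor gets 18 if talks fail, so the client offers 18 and keeps 132.
Round 2 (the contractor proposes): the client can get 132 next round, worth 0.96 × 132 = 126.72 now, so the contractor offers 126.72, keeping 23.28.
So by rejecting in round 1, the contractor gets 23.28 next round, worth 0.96 × 23.28 = 22.3488 now.
Offer 27 ≥ 22.3488, so the contractor accepts.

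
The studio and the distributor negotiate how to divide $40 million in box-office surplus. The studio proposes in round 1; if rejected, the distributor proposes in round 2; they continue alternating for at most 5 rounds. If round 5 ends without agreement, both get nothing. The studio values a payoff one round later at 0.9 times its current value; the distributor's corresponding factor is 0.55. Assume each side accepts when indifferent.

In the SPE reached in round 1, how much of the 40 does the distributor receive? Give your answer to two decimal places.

3.29

Round 5 (the studio proposes): rejection yields 0 for the distributor; the studio offers 0 and keeps 40.
Round 4 (the distributor proposes): the studio can get 40 next round, worth 0.9 × 40 = 36 now, so the distributor offers 36, keeping 4.
Round 3 (the studio proposes): the distributor can get 4 next round, worth 0.55 × 4 = 2.2 now, so the studio offers 2.2, keeping 37.8.
Round 2 (the distributor proposes): the studio can get 37.8 next round, worth 0.9 × 37.8 = 34.02 now, so the distributor offers 34.02, keeping 5.98.
Round 1 (the studio proposes): the distributor can get 5.98 next round, worth 0.55 × 5.98 = 3.289 now; the studio offers that and keeps 36.711.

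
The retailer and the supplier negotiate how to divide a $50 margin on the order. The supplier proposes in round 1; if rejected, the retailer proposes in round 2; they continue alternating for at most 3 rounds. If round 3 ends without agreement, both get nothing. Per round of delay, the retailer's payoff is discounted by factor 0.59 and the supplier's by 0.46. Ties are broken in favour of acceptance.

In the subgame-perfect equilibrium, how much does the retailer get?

15.93

By backward induction:
Round 3 (the supplier proposes): the retailer will accept anything ≥ 0, so the supplier offers 0 and keeps 50.
Round 2 (the retailer proposes): the supplier can get 50 next round, worth 0.46 × 50 = 23 now. The retailer offers 23 and keeps 50 − 23 = 27.
Round 1 (the supplier proposes): the retailer can get 27 next round, worth 0.59 × 27 = 15.93 now; the supplier offers that and keeps 34.07.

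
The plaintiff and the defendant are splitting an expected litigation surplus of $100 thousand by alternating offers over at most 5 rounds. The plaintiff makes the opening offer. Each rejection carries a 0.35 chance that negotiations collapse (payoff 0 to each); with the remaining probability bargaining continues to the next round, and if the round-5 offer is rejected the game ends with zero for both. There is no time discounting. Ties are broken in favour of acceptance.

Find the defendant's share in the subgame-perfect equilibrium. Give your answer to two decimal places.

Round 5 (the plaintiff proposes): rejection yields 0 for the defendant; the plaintiff offers 0 and keeps 100.
Round 4 (the defendant proposes): rejecting gives the plaintiff an expected 0.65 × 100 = 65. The defendant offers 65 and keeps 100 − 65 = 35.
Round 3 (the plaintiff proposes): rejecting gives the defendant an expected 0.65 × 35 = 22.75, so the plaintiff offers 22.75, keeping 77.25.
Round 2 (the defendant proposes): rejecting gives the plaintiff an expected 0.65 × 77.25 = 50.2125, so the defendant offers 50.2125, keeping 49.7875.
Round 1 (the plaintiff proposes): rejecting gives the defendant an expected 0.65 × 49.7875 = 32.361875, so the plaintiff offers 32.361875, keeping 67.638125.

32.36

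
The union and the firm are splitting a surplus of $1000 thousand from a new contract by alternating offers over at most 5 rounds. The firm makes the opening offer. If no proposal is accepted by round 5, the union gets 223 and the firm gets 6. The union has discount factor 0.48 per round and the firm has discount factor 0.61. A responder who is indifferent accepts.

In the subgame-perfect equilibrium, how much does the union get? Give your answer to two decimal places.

261.13

Round 5 (the firm proposes): the union gets 223 if talks fail, so the firm offers 223 and keeps 777.
Round 4 (the union proposes): the firm can get 777 next round, worth 0.61 × 777 = 473.97 now, so the union offers 473.97, keeping 526.03.
Round 3 (the firm proposes): the union can get 526.03 next round, worth 0.48 × 526.03 = 252.4944 now; the firm offers that and keeps 747.5056.
Round 2 (the union proposes): the firm can get 747.5056 next round, worth 0.61 × 747.5056 = 455.978416 now. The union offers 455.978416 and keeps 1000 − 455.978416 = 544.021584.
Round 1 (the firm proposes): the union can get 544.021584 next round, worth 0.48 × 544.021584 = 261.13036032 now, so the firm offers 261.13036032, keeping 738.86963968.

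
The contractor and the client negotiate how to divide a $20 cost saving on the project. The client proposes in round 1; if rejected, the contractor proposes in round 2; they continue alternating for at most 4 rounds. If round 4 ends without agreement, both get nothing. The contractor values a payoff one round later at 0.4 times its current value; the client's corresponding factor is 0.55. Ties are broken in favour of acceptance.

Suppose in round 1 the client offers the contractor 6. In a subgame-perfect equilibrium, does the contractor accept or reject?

Round 4 (the contractor proposes): the client will accept anything ≥ 0, so the contractor offers 0 and keeps 20.
Round 3 (the client proposes): the contractor can get 20 next round, worth 0.4 × 20 = 8 now, so the client offers 8, keeping 12.
Round 2 (the contractor proposes): the client can get 12 next round, worth 0.55 × 12 = 6.6 now. The contractor offers 6.6 and keeps 20 − 6.6 = 13.4.
So by rejecting in round 1, the contractor gets 13.4 next round, worth 0.4 × 13.4 = 5.36 now.
Offer 6 ≥ 5.36, so the contractor accepts.

Accept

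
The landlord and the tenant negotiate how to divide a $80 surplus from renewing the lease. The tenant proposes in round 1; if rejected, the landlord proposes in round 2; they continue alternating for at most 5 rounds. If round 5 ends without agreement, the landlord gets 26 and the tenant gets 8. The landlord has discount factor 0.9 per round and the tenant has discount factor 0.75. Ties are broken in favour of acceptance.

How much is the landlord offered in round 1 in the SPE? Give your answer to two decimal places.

Round 5 (the tenant proposes): the landlord gets 26 if talks fail, so the tenant offers 26 and keeps 54.
Round 4 (the landlord proposes): the tenant can get 54 next round, worth 0.75 × 54 = 40.5 now; the landlord offers that and keeps 39.5.
Round 3 (the tenant proposes): the landlord can get 39.5 next round, worth 0.9 × 39.5 = 35.55 now. The tenant offers 35.55 and keeps 80 − 35.55 = 44.45.
Round 2 (the landlord proposes): the tenant can get 44.45 next round, worth 0.75 × 44.45 = 33.3375 now. The landlord offers 33.3375 and keeps 80 − 33.3375 = 46.6625.
Round 1 (the tenant proposes): the landlord can get 46.6625 next round, worth 0.9 × 46.6625 = 41.99625 now; the tenant offers that and keeps 38.00375.

42.00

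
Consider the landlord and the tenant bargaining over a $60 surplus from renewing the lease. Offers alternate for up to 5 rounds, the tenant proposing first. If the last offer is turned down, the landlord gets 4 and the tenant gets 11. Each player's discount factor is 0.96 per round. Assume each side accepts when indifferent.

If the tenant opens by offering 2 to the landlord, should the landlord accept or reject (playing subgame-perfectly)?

Work out the landlord's continuation value if the offer is rejected.
Round 5 (the tenant proposes): the landlord gets 4 if talks fail, so the tenant offers 4 and keeps 56.
Round 4 (the landlord proposes): the tenant can get 56 next round, worth 0.96 × 56 = 53.76 now. The landlord offers 53.76 and keeps 60 − 53.76 = 6.24.
Round 3 (the tenant proposes): the landlord can get 6.24 next round, worth 0.96 × 6.24 = 5.9904 now, so the tenant offers 5.9904, keeping 54.0096.
Round 2 (the landlord proposes): the tenant can get 54.0096 next round, worth 0.96 × 54.0096 = 51.849216 now. The landlord offers 51.849216 and keeps 60 − 51.849216 = 8.150784.
So by rejecting in round 1, the landlord gets 8.150784 next round, worth 0.96 × 8.150784 = 7.82475264 now.
Offer 2 < 7.82475264, so the landlord rejects.

Reject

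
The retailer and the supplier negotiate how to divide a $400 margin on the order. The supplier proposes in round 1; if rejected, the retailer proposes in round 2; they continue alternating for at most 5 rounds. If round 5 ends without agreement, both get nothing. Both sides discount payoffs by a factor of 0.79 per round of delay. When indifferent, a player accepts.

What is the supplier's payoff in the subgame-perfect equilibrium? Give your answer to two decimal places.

Round 5 (the supplier proposes): the retailer will accept anything ≥ 0, so the supplier offers 0 and keeps 400.
Round 4 (the retailer proposes): the supplier can get 400 next round, worth 0.79 × 400 = 316 now; the retailer offers that and keeps 84.
Round 3 (the supplier proposes): the retailer can get 84 next round, worth 0.79 × 84 = 66.36 now, so the supplier offers 66.36, keeping 333.64.
Round 2 (the retailer proposes): the supplier can get 333.64 next round, worth 0.79 × 333.64 = 263.5756 now. The retailer offers 263.5756 and keeps 400 − 263.5756 = 136.4244.
Round 1 (the supplier proposes): the retailer can get 136.4244 next round, worth 0.79 × 136.4244 = 107.775276 now; the supplier offers that and keeps 292.224724.

292.22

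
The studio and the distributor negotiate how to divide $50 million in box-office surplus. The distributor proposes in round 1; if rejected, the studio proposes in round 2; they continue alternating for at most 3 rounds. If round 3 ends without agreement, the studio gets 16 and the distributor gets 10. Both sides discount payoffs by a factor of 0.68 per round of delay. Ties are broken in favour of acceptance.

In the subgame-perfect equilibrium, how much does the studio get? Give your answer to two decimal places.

18.28

Round 3 (the distributor proposes): the studio gets 16 if talks fail, so the distributor offers 16 and keeps 34.
Round 2 (the studio proposes): the distributor can get 34 next round, worth 0.68 × 34 = 23.12 now, so the studio offers 23.12, keeping 26.88.
Round 1 (the distributor proposes): the studio can get 26.88 next round, worth 0.68 × 26.88 = 18.2784 now; the distributor offers that and keeps 31.7216.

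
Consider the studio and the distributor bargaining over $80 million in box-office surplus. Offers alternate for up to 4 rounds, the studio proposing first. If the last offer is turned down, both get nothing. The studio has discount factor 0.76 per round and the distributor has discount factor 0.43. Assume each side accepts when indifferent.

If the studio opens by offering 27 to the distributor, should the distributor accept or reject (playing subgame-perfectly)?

Accept

Round 4 (the distributor proposes): rejection yields 0 for the studio; the distributor offers 0 and keeps 80.
Round 3 (the studio proposes): the distributor can get 80 next round, worth 0.43 × 80 = 34.4 now; the studio offers that and keeps 45.6.
Round 2 (the distributor proposes): the studio can get 45.6 next round, worth 0.76 × 45.6 = 34.656 now; the distributor offers that and keeps 45.344.
So by rejecting in round 1, the distributor gets 45.344 next round, worth 0.43 × 45.344 = 19.49792 now.
Offer 27 ≥ 19.49792, so the distributor accepts.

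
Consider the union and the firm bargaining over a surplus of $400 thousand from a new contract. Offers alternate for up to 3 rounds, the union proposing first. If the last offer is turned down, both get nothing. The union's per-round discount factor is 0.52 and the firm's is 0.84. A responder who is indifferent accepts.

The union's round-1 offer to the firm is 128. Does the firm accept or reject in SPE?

Reject

Work out the firm's continuation value if the offer is rejected.
Round 3 (the union proposes): the firm will accept anything ≥ 0, so the union offers 0 and keeps 400.
Round 2 (the firm proposes): the union can get 400 next round, worth 0.52 × 400 = 208 now, so the firm offers 208, keeping 192.
So by rejecting in round 1, the firm gets 192 next round, worth 0.84 × 192 = 161.28 now.
Offer 128 < 161.28, so the firm rejects.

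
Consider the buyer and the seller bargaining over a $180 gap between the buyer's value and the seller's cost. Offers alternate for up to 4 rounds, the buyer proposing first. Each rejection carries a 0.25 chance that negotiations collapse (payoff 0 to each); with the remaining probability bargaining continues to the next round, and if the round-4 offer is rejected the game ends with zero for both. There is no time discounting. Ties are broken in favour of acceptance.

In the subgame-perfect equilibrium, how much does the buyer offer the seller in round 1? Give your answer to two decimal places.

Round 4 (the seller proposes): rejection yields 0 for the buyer; the seller offers 0 and keeps 180.
Round 3 (the buyer proposes): rejecting gives the seller an expected 0.75 × 180 = 135. The buyer offers 135 and keeps 180 − 135 = 45.
Round 2 (the seller proposes): rejecting gives the buyer an expected 0.75 × 45 = 33.75; the seller offers that and keeps 146.25.
Round 1 (the buyer proposes): rejecting gives the seller an expected 0.75 × 146.25 = 109.6875. The buyer offers 109.6875 and keeps 180 − 109.6875 = 70.3125.

109.69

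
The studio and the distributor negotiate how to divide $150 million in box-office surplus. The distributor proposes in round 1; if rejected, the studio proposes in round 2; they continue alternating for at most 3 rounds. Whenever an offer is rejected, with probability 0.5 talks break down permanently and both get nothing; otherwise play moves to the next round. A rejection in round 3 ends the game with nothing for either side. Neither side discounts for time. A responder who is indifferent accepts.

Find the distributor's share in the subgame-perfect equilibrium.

112.5

Round 3 (the distributor proposes): the studio will accept anything ≥ 0, so the distributor offers 0 and keeps 150.
Round 2 (the studio proposes): rejecting gives the distributor an expected 0.5 × 150 = 75. The studio offers 75 and keeps 150 − 75 = 75.
Round 1 (the distributor proposes): rejecting gives the studio an expected 0.5 × 75 = 37.5. The distributor offers 37.5 and keeps 150 − 37.5 = 112.5.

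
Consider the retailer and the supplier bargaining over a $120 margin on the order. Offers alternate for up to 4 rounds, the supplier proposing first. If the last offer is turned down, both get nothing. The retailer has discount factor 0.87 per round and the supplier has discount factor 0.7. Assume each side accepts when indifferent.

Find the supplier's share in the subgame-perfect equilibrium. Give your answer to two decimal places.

Work backward from the last round.
Round 4 (the retailer proposes): rejection yields 0 for the supplier; the retailer offers 0 and keeps 120.
Round 3 (the supplier proposes): the retailer can get 120 next round, worth 0.87 × 120 = 104.4 now, so the supplier offers 104.4, keeping 15.6.
Round 2 (the retailer proposes): the supplier can get 15.6 next round, worth 0.7 × 15.6 = 10.92 now, so the retailer offers 10.92, keeping 109.08.
Round 1 (the supplier proposes): the retailer can get 109.08 next round, worth 0.87 × 109.08 = 94.8996 now, so the supplier offers 94.8996, keeping 25.1004.

25.10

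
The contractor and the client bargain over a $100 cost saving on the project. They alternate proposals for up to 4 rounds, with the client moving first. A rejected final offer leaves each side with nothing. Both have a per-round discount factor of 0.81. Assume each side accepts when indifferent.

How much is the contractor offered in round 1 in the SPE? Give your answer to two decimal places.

68.53

Solve by backward induction from round 4.
Round 4 (the contractor proposes): rejection yields 0 for the client; the contractor offers 0 and keeps 100.
Round 3 (the client proposes): the contractor can get 100 next round, worth 0.81 × 100 = 81 now, so the client offers 81, keeping 19.
Round 2 (the contractor proposes): the client can get 19 next round, worth 0.81 × 19 = 15.39 now. The contractor offers 15.39 and keeps 100 − 15.39 = 84.61.
Round 1 (the client proposes): the contractor can get 84.61 next round, worth 0.81 × 84.61 = 68.5341 now, so the client offers 68.5341, keeping 31.4659.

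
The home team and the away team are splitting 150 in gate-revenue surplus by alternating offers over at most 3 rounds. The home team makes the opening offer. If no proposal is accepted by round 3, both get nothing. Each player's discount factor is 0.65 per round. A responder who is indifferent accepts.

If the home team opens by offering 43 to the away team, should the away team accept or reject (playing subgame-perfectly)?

Round 3 (the home team proposes): the away team will accept anything ≥ 0, so the home team offers 0 and keeps 150.
Round 2 (the away team proposes): the home team can get 150 next round, worth 0.65 × 150 = 97.5 now. The away team offers 97.5 and keeps 150 − 97.5 = 52.5.
So by rejecting in round 1, the away team gets 52.5 next round, worth 0.65 × 52.5 = 34.125 now.
Offer 43 ≥ 34.125, so the away team accepts.

Accept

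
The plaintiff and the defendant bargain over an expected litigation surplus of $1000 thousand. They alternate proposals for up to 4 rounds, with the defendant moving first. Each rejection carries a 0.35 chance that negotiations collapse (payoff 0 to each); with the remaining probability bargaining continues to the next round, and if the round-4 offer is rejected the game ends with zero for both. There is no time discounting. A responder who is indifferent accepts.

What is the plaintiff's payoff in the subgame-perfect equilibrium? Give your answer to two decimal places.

502.13

Round 4 (the plaintiff proposes): rejection yields 0 for the defendant; the plaintiff offers 0 and keeps 1000.
Round 3 (the defendant proposes): rejecting gives the plaintiff an expected 0.65 × 1000 = 650, so the defendant offers 650, keeping 350.
Round 2 (the plaintiff proposes): rejecting gives the defendant an expected 0.65 × 350 = 227.5; the plaintiff offers that and keeps 772.5.
Round 1 (the defendant proposes): rejecting gives the plaintiff an expected 0.65 × 772.5 = 502.125. The defendant offers 502.125 and keeps 1000 − 502.125 = 497.875.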